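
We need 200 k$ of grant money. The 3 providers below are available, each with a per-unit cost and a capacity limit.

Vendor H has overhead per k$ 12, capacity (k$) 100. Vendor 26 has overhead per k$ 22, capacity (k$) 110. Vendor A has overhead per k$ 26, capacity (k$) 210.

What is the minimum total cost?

Cheapest first:
Take 100 from Vendor H at 12 — need 100 more.
Vendor 26 (22): take the remaining 100 — done.
Vendor A: unused.
Cost = 100×12 + 100×22 = 3400.

3400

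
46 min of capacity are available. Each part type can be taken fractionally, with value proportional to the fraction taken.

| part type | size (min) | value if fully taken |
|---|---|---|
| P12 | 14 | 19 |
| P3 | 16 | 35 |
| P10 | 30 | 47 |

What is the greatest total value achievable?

Sort by value density: P3 35/16≈2.19, P10 47/30≈1.57, P12 19/14≈1.36.
Take all of P3 (16 min, value 35) → 30 min left.
Take all of P10 (30 min, value 47) → 0 min left.
Total value = 82.

82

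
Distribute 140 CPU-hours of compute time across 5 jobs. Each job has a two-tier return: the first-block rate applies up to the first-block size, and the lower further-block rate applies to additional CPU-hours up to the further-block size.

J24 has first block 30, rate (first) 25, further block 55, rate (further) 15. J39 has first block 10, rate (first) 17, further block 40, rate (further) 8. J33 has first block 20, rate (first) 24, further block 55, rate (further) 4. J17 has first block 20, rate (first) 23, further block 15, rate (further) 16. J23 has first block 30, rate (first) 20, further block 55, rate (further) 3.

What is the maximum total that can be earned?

2925

Order all 10 blocks by rate: J24/tier1 25 > J33/tier1 24 > J17/tier1 23 > J23/tier1 20 > J39/tier1 17 > J17/tier2 16 > J24/tier2 15 > J39/tier2 8 > J33/tier2 4 > J23/tier2 3.
Fill J24 tier1 block (30 at 25) → 110 left.
J33/tier1 (24): +20 → 90 left.
J17/tier1 (23): +20 → 70 left.
J23/tier1 (20): +30 → 40 left.
Fill J39 tier1 block (10 at 17) → 30 left.
Fill J17 tier2 block (15 at 16) → 15 left.
J24/tier2: +15 of 55 at 15; pool empty.
Total = 25×30 + 24×20 + 23×20 + 20×30 + 17×10 + 16×15 + 15×15 = 2925.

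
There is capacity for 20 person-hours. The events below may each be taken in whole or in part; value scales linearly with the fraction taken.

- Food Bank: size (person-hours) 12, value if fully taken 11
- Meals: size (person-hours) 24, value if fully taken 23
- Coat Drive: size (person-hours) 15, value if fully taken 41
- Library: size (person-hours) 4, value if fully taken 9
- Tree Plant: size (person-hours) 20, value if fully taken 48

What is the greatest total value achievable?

Sort by value density: Coat Drive 41/15≈2.73, Tree Plant 48/20≈2.4, Library 9/4≈2.25, Meals 23/24≈0.958, Food Bank 11/12≈0.917.
All 15 person-hours of Coat Drive fit (value 41) → 5 remain.
Only 5 person-hours remain; take 5/20 of Tree Plant for value 48×5/20 = 12.
Total value = 53.

53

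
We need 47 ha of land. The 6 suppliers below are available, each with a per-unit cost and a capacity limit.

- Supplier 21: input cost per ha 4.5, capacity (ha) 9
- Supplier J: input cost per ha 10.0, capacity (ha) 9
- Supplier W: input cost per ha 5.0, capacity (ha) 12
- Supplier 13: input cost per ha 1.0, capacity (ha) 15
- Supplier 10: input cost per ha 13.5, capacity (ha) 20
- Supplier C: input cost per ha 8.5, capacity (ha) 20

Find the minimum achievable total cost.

209

Use suppliers in increasing cost order.
Supplier 13 (1.0): use full 15 ; 32 ha to go.
Supplier 21 (4.5): use full 9 ; 23 ha to go.
Take 12 from Supplier W at 5.0 ; need 11 more.
Take 11 from Supplier C at 8.5 to finish.
Supplier J, Supplier 10: unused.
Cost = 15×1.0 + 9×4.5 + 12×5.0 + 11×8.5 = 209.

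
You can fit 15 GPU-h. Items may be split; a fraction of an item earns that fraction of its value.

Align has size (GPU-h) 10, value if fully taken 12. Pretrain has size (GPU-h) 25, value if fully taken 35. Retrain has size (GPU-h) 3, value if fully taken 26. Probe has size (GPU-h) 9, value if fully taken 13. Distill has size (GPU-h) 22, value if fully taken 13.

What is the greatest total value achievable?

43.2

Best value per unit of size first: Retrain 26/3≈8.67, Probe 13/9≈1.44, Pretrain 35/25≈1.4, Align 12/10≈1.2, Distill 13/22≈0.591.
Retrain: take in full, 3 GPU-h for value 26 ; 12 left.
Probe: take in full, 9 GPU-h for value 13 ; 3 left.
3 GPU-h left: a 3/25 share of Pretrain gives 35×3/25 = 4.2.
Total value = 43.2.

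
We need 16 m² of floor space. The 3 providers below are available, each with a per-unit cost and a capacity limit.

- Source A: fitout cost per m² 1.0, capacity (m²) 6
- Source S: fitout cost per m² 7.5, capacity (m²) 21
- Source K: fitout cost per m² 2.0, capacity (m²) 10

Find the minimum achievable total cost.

Cheapest first:
Source A at 1.0: take all 6 m² — 10 still needed.
Source K (2.0): use full 10 — 0 m² to go.
Source S: unused.
Cost = 6×1.0 + 10×2.0 = 26.

26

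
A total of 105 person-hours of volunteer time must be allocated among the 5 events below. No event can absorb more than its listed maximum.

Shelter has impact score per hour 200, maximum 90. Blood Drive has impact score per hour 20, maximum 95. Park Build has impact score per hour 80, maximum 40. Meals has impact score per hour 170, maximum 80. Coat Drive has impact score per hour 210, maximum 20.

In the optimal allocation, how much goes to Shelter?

Order the events by impact score per hour: Coat Drive 210 > Shelter 200 > Meals 170 > Park Build 80 > Blood Drive 20.
Give Coat Drive 20 to hit its cap of 20 → 85 left.
Shelter has room for 90 but only 85 remain, so it gets 85.

85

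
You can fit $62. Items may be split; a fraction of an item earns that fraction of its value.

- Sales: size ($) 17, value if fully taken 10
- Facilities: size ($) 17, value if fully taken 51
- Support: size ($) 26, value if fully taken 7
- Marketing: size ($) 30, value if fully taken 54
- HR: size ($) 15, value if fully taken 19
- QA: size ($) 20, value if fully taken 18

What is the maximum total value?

124

Sort by value density: Facilities 51/17≈3, Marketing 54/30≈1.8, HR 19/15≈1.27, QA 18/20≈0.9, Sales 10/17≈0.588, Support 7/26≈0.269.
All 17 $ of Facilities fit (value 51) → 45 remain.
Take all of Marketing (30 $, value 54) → 15 $ left.
HR: take in full, 15 $ for value 19 → 0 left.
Total value = 124.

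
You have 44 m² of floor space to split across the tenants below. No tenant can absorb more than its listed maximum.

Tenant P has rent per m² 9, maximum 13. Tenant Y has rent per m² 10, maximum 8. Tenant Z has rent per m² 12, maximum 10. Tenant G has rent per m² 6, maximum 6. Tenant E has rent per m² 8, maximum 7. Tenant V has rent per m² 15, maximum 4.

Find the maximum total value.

445

Order the tenants by rent per m²: Tenant V 15 > Tenant Z 12 > Tenant Y 10 > Tenant P 9 > Tenant E 8 > Tenant G 6.
Give Tenant V 4 to hit its cap of 4 → 40 left.
Give Tenant Z 10 to hit its cap of 10 → 30 left.
Give Tenant Y 8 to hit its cap of 8 → 22 left.
Tenant P: +13 to 13 (cap) → 9 left.
Tenant E: +7 to 7 (cap) → 2 left.
Tenant G: +2 (room for 6) → 2. Pool exhausted.
Total = 9×13 + 10×8 + 12×10 + 6×2 + 8×7 + 15×4 = 445.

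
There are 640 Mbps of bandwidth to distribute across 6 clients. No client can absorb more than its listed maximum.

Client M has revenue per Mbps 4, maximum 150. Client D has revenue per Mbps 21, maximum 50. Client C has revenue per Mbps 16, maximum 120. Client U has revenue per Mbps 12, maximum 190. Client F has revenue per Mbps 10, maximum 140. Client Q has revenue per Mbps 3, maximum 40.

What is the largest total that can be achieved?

7210

Order the clients by revenue per Mbps: Client D 21 > Client C 16 > Client U 12 > Client F 10 > Client M 4 > Client Q 3.
Client D: +50 to 50 (cap) ; 590 left.
Client C: +120 to 120 (cap) ; 470 left.
Client U: +190 to 190 (cap) ; 280 left.
Client F: +140 to 140 (cap) ; 140 left.
Client M has room for 150 but only 140 remain, so it gets 140.
Total = 4×140 + 21×50 + 16×120 + 12×190 + 10×140 = 7210.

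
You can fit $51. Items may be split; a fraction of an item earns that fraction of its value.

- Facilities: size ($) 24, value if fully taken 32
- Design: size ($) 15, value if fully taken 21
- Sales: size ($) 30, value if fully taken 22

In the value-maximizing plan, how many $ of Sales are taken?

12

Best value per unit of size first: Design 21/15≈1.4, Facilities 32/24≈1.33, Sales 22/30≈0.733.
Take all of Design (15 $, value 21) — 36 $ left.
Facilities: take in full, 24 $ for value 32 — 12 left.
Fill the last 12 $ with part of Sales: 12/30 of it earns 8.8.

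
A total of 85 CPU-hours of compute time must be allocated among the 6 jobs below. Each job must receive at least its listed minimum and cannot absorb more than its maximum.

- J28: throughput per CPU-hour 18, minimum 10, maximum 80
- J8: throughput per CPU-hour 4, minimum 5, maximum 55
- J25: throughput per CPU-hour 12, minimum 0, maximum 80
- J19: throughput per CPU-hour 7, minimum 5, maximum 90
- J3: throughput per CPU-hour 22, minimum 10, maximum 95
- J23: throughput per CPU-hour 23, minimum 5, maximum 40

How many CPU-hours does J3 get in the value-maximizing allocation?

Meeting every minimum uses 10+5+0+5+10+5 = 35 CPU-hours, leaving 50.
Highest throughput per CPU-hour first: J23 23 > J3 22 > J28 18 > J25 12 > J19 7 > J8 4.
Give J23 35 more to hit its cap of 40 — 15 left.
J3 has room for 85 more but only 15 remain, so it gets 25.

25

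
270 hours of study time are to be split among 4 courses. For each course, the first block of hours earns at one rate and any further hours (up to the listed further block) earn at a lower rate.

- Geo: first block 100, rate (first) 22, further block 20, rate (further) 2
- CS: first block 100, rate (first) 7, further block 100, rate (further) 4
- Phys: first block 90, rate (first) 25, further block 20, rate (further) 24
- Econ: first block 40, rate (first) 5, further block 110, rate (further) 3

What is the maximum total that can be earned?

5350

Rank every tier by rate: Phys/first 25 > Phys/second 24 > Geo/first 22 > CS/first 7 > Econ/first 5 > CS/second 4 > Econ/second 3 > Geo/second 2.
Phys/first (25): +90 ; 180 left.
Phys/second (24): +20 ; 160 left.
Geo first at 22: fill all 100 ; 60 left.
CS/first: +60 of 100 at 7; pool empty.
Total = 25×90 + 24×20 + 22×100 + 7×60 = 5350.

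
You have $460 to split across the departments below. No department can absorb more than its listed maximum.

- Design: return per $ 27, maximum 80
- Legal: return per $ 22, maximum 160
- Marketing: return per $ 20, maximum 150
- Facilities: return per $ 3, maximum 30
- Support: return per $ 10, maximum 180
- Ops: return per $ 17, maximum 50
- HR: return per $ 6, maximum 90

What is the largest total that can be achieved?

9730

Order the departments by return per $: Design 27 > Legal 22 > Marketing 20 > Ops 17 > Support 10 > HR 6 > Facilities 3.
Give Design 80 to hit its cap of 80 — 380 left.
Give Legal 160 to hit its cap of 160 — 220 left.
Marketing: +150 to 150 (cap) — 70 left.
Give Ops 50 to hit its cap of 50 — 20 left.
Support has room for 180 but only 20 remain, so it gets 20.
Total = 27×80 + 22×160 + 20×150 + 10×20 + 17×50 = 9730.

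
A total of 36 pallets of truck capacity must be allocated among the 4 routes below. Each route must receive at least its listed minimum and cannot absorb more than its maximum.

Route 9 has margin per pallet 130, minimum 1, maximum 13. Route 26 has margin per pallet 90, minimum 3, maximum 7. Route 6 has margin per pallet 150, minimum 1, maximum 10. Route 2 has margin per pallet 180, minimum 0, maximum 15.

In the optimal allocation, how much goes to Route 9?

Meeting every minimum uses 1+3+1+0 = 5 pallets, leaving 31.
Order the routes by margin per pallet: Route 2 180 > Route 6 150 > Route 9 130 > Route 26 90.
Route 2 takes 15 more to reach its cap of 15 → 16 left.
Route 6: +9 to 10 (cap) → 7 left.
Only 7 left; Route 9 takes them to reach 8.

8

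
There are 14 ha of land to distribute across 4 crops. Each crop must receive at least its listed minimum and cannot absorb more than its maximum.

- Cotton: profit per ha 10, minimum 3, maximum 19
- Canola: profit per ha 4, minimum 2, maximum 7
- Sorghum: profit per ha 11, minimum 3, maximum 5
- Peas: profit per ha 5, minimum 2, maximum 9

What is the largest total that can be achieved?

Meeting every minimum uses 3+2+3+2 = 10 ha, leaving 4.
Rank by profit per ha: Sorghum 11 > Cotton 10 > Peas 5 > Canola 4.
Sorghum takes 2 more to reach its cap of 5 → 2 left.
Cotton has room for 16 more but only 2 remain, so it gets 5.
Total = 10×5 + 4×2 + 11×5 + 5×2 = 123.

123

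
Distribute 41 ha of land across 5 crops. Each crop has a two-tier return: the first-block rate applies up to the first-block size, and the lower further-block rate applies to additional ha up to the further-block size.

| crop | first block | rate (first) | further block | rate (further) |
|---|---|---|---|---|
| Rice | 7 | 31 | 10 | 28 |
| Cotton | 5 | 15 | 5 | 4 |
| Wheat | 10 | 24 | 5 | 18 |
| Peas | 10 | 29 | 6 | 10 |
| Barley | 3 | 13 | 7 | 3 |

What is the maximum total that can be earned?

1099

Treat each block as its own option and order by rate: Rice/first 31 > Peas/first 29 > Rice/second 28 > Wheat/first 24 > Wheat/second 18 > Cotton/first 15 > Barley/first 13 > Peas/second 10 > Cotton/second 4 > Barley/second 3.
Fill Rice first block (7 at 31) — 34 left.
Peas/first (29): +10 — 24 left.
Rice/second (28): +10 — 14 left.
Wheat first at 24: fill all 10 — 4 left.
Wheat/second: +4 of 5 at 18; pool empty.
Total = 31×7 + 29×10 + 28×10 + 24×10 + 18×4 = 1099.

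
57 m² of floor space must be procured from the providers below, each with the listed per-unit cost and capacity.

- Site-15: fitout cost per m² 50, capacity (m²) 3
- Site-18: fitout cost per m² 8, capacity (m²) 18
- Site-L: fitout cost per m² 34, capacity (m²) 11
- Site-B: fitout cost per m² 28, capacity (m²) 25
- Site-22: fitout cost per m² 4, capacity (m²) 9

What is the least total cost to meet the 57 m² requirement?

1050

Use providers in increasing cost order.
Take 9 from Site-22 at 4 ; need 48 more.
Take 18 from Site-18 at 8 ; need 30 more.
Site-B at 28: take all 25 m² ; 5 still needed.
Take 5 from Site-L at 34 to finish.
Site-15: unused.
Cost = 9×4 + 18×8 + 25×28 + 5×34 = 1050.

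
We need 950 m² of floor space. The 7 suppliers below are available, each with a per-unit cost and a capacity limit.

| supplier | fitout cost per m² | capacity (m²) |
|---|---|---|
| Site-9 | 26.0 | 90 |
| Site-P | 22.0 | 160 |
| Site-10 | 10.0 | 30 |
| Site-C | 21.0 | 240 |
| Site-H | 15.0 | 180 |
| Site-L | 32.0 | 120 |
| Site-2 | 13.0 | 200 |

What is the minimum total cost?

Use suppliers in increasing cost order.
Take 30 from Site-10 at 10.0 — need 920 more.
Take 200 from Site-2 at 13.0 — need 720 more.
Take 180 from Site-H at 15.0 — need 540 more.
Site-C (21.0): use full 240 — 300 m² to go.
Site-P (22.0): use full 160 — 140 m² to go.
Site-9 at 26.0: take all 90 m² — 50 still needed.
Site-L at 32.0: take 50 of its 120 — requirement met.
Cost = 30×10.0 + 200×13.0 + 180×15.0 + 240×21.0 + 160×22.0 + 90×26.0 + 50×32.0 = 18100.

18100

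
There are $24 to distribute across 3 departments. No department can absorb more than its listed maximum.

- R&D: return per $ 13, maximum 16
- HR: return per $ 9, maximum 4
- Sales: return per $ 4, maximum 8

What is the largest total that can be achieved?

260

Rank by return per $: R&D 13 > HR 9 > Sales 4.
R&D: +16 to 16 (cap) ; 8 left.
Give HR 4 to hit its cap of 4 ; 4 left.
Sales: +4 (room for 8) → 4. Pool exhausted.
Total = 13×16 + 9×4 + 4×4 = 260.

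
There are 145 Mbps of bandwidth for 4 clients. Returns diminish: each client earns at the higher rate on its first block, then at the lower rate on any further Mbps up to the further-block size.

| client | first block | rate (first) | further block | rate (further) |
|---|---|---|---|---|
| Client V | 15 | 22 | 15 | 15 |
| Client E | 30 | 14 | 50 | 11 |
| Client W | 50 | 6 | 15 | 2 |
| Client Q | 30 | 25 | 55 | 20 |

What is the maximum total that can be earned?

Rank every tier by rate: Client Q/first 25 > Client V/first 22 > Client Q/second 20 > Client V/second 15 > Client E/first 14 > Client E/second 11 > Client W/first 6 > Client W/second 2.
Client Q first at 25: fill all 30 — 115 left.
Fill Client V first block (15 at 22) — 100 left.
Client Q second at 20: fill all 55 — 45 left.
Client V/second (15): +15 — 30 left.
Client E/first (14): +30 — 0 left.
Total = 25×30 + 22×15 + 20×55 + 15×15 + 14×30 = 2825.

2825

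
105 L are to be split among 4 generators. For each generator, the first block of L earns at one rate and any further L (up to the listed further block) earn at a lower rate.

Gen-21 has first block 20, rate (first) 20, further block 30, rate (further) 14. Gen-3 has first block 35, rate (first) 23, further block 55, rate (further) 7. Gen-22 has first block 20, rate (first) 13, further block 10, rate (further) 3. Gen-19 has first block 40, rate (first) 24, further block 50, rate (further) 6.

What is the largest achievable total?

Treat each block as its own option and order by rate: Gen-19/tier1 24 > Gen-3/tier1 23 > Gen-21/tier1 20 > Gen-21/tier2 14 > Gen-22/tier1 13 > Gen-3/tier2 7 > Gen-19/tier2 6 > Gen-22/tier2 3.
Fill Gen-19 tier1 block (40 at 24) → 65 left.
Gen-3/tier1 (23): +35 → 30 left.
Gen-21 tier1 at 20: fill all 20 → 10 left.
Gen-21 tier2 at 14: only 10 left, fill 10.
Total = 24×40 + 23×35 + 20×20 + 14×10 = 2305.

2305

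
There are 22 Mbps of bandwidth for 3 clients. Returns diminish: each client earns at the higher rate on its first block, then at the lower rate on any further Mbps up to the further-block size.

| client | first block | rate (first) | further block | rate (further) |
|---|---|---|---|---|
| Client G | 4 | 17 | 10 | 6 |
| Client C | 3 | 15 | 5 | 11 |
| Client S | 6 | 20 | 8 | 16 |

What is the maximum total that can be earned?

372

Order all 6 blocks by rate: Client S/first 20 > Client G/first 17 > Client S/second 16 > Client C/first 15 > Client C/second 11 > Client G/second 6.
Fill Client S first block (6 at 20) — 16 left.
Client G/first (17): +4 — 12 left.
Client S/second (16): +8 — 4 left.
Client C first at 15: fill all 3 — 1 left.
Client C/second: +1 of 5 at 11; pool empty.
Total = 20×6 + 17×4 + 16×8 + 15×3 + 11×1 = 372.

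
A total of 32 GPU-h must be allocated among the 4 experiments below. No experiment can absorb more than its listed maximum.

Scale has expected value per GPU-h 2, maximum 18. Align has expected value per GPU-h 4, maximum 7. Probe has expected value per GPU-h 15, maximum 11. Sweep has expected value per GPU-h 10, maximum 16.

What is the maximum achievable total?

345

Highest expected value per GPU-h first: Probe 15 > Sweep 10 > Align 4 > Scale 2.
Give Probe 11 to hit its cap of 11 → 21 left.
Sweep takes 16 to reach its cap of 16 → 5 left.
Only 5 left; Align takes them to reach 5.
Total = 4×5 + 15×11 + 10×16 = 345.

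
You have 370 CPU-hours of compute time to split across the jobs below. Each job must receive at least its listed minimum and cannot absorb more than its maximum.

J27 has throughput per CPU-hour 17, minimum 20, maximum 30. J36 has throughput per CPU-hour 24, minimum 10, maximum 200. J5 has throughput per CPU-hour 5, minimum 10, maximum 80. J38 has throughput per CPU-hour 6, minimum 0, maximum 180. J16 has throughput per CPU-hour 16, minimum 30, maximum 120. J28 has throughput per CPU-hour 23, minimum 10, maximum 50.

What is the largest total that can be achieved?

Meeting every minimum uses 20+10+10+0+30+10 = 80 CPU-hours, leaving 290.
Highest throughput per CPU-hour first: J36 24 > J28 23 > J27 17 > J16 16 > J38 6 > J5 5.
Give J36 190 more to hit its cap of 200 — 100 left.
J28: +40 to 50 (cap) — 60 left.
Give J27 10 more to hit its cap of 30 — 50 left.
J16 has room for 90 more but only 50 remain, so it gets 80.
Total = 17×30 + 24×200 + 5×10 + 16×80 + 23×50 = 7790.

7790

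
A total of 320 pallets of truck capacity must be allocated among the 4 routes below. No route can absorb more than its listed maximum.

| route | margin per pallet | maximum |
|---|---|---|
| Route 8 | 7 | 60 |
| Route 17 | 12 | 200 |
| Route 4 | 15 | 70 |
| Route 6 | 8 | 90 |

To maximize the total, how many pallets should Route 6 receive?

50

Highest margin per pallet first: Route 4 15 > Route 17 12 > Route 6 8 > Route 8 7.
Route 4: +70 to 70 (cap) → 250 left.
Route 17: +200 to 200 (cap) → 50 left.
Only 50 left; Route 6 takes them to reach 50.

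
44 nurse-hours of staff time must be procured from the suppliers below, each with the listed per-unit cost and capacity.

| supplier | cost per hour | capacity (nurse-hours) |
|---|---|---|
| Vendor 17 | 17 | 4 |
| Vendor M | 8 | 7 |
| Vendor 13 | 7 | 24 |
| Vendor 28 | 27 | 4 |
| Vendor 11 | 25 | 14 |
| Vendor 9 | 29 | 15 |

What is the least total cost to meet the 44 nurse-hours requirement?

Cheapest first:
Take 24 from Vendor 13 at 7 ; need 20 more.
Vendor M (8): use full 7 ; 13 nurse-hours to go.
Vendor 17 at 17: take all 4 nurse-hours ; 9 still needed.
Vendor 11 (25): take the remaining 9 ; done.
Vendor 28, Vendor 9: unused.
Cost = 24×7 + 7×8 + 4×17 + 9×25 = 517.

517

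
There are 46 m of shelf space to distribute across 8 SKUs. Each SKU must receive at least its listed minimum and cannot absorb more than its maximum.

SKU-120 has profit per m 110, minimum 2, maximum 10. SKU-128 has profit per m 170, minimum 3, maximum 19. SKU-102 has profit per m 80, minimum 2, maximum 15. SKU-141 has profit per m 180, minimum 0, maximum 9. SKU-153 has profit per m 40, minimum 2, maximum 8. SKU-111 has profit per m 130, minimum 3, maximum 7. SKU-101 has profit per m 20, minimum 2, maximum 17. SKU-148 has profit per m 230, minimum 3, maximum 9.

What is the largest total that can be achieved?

7470

Meeting every minimum uses 2+3+2+0+2+3+2+3 = 17 m, leaving 29.
Highest profit per m first: SKU-148 230 > SKU-141 180 > SKU-128 170 > SKU-111 130 > SKU-120 110 > SKU-102 80 > SKU-153 40 > SKU-101 20.
SKU-148 takes 6 more to reach its cap of 9 → 23 left.
Give SKU-141 9 more to hit its cap of 9 → 14 left.
Only 14 left; SKU-128 takes them to reach 17.
Total = 110×2 + 170×17 + 80×2 + 180×9 + 40×2 + 130×3 + 20×2 + 230×9 = 7470.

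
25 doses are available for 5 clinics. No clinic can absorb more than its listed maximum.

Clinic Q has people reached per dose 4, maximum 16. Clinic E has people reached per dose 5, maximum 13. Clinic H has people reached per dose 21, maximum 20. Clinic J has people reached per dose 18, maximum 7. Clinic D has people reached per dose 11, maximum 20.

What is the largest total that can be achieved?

510

Rank by people reached per dose: Clinic H 21 > Clinic J 18 > Clinic D 11 > Clinic E 5 > Clinic Q 4.
Give Clinic H 20 to hit its cap of 20 — 5 left.
Clinic J: +5 (room for 7) → 5. Pool exhausted.
Total = 21×20 + 18×5 = 510.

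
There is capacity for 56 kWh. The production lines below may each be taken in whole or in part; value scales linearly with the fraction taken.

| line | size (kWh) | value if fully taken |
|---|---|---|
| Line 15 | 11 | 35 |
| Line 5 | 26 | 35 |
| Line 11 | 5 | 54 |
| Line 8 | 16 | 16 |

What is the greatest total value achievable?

138

Sort by value density: Line 11 54/5≈10.8, Line 15 35/11≈3.18, Line 5 35/26≈1.35, Line 8 16/16≈1.
Line 11: take in full, 5 kWh for value 54 → 51 left.
All 11 kWh of Line 15 fit (value 35) → 40 remain.
Line 5: take in full, 26 kWh for value 35 → 14 left.
Fill the last 14 kWh with part of Line 8: 14/16 of it earns 14.
Total value = 138.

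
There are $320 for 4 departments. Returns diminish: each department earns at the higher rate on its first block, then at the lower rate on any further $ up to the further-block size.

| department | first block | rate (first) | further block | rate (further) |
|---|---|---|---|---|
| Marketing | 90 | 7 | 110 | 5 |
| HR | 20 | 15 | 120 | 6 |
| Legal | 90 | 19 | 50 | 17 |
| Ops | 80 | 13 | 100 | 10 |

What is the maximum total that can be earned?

Order all 8 blocks by rate: Legal/first 19 > Legal/second 17 > HR/first 15 > Ops/first 13 > Ops/second 10 > Marketing/first 7 > HR/second 6 > Marketing/second 5.
Legal first at 19: fill all 90 ; 230 left.
Legal/second (17): +50 ; 180 left.
HR first at 15: fill all 20 ; 160 left.
Ops first at 13: fill all 80 ; 80 left.
80 remain; put them into Ops second at 10.
Total = 19×90 + 17×50 + 15×20 + 13×80 + 10×80 = 4700.

4700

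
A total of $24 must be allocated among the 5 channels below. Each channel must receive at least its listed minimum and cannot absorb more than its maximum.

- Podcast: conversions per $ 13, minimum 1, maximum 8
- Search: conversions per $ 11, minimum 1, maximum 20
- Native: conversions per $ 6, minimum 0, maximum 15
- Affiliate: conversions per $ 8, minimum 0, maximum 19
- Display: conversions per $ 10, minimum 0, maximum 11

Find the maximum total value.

Meeting every minimum uses 1+1+0+0+0 = 2 $, leaving 22.
Rank by conversions per $: Podcast 13 > Search 11 > Display 10 > Affiliate 8 > Native 6.
Podcast: +7 to 8 (cap) → 15 left.
Only 15 left; Search takes them to reach 16.
Total = 13×8 + 11×16 = 280.

280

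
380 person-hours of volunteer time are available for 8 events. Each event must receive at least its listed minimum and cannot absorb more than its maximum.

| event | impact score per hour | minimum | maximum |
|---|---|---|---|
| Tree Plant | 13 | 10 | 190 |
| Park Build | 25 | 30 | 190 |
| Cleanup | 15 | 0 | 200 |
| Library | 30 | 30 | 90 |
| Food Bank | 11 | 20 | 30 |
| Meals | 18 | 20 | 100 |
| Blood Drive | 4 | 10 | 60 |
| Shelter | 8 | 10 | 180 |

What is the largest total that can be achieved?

8820

Meeting every minimum uses 10+30+0+30+20+20+10+10 = 130 person-hours, leaving 250.
Rank by impact score per hour: Library 30 > Park Build 25 > Meals 18 > Cleanup 15 > Tree Plant 13 > Food Bank 11 > Shelter 8 > Blood Drive 4.
Give Library 60 more to hit its cap of 90 — 190 left.
Give Park Build 160 more to hit its cap of 190 — 30 left.
Meals: +30 (room for 80) → 50. Pool exhausted.
Total = 13×10 + 25×190 + 30×90 + 11×20 + 18×50 + 4×10 + 8×10 = 8820.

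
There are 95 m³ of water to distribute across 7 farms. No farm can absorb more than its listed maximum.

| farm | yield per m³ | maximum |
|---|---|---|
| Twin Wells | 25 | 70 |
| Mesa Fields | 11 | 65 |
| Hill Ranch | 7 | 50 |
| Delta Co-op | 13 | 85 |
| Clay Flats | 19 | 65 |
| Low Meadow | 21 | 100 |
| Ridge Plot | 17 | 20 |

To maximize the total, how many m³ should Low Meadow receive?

25

Rank by yield per m³: Twin Wells 25 > Low Meadow 21 > Clay Flats 19 > Ridge Plot 17 > Delta Co-op 13 > Mesa Fields 11 > Hill Ranch 7.
Give Twin Wells 70 to hit its cap of 70 ; 25 left.
Low Meadow: +25 (room for 100) → 25. Pool exhausted.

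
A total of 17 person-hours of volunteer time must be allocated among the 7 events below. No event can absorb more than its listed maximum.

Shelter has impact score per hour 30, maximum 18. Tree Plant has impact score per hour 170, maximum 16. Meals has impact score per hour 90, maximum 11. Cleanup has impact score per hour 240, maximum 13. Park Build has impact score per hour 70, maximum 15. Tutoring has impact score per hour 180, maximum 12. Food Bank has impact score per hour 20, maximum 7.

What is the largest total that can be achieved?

Rank by impact score per hour: Cleanup 240 > Tutoring 180 > Tree Plant 170 > Meals 90 > Park Build 70 > Shelter 30 > Food Bank 20.
Give Cleanup 13 to hit its cap of 13 → 4 left.
Tutoring has room for 12 but only 4 remain, so it gets 4.
Total = 240×13 + 180×4 = 3840.

3840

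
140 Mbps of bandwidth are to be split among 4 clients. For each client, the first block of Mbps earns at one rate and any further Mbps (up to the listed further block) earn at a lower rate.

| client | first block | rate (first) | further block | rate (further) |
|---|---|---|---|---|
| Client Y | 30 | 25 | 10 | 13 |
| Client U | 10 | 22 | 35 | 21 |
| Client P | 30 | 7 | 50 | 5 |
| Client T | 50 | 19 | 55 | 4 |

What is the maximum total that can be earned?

Rank every tier by rate: Client Y/T1 25 > Client U/T1 22 > Client U/T2 21 > Client T/T1 19 > Client Y/T2 13 > Client P/T1 7 > Client P/T2 5 > Client T/T2 4.
Client Y T1 at 25: fill all 30 — 110 left.
Client U T1 at 22: fill all 10 — 100 left.
Fill Client U T2 block (35 at 21) — 65 left.
Fill Client T T1 block (50 at 19) — 15 left.
Client Y/T2 (13): +10 — 5 left.
Client P T1 at 7: only 5 left, fill 5.
Total = 25×30 + 22×10 + 21×35 + 19×50 + 13×10 + 7×5 = 2820.

2820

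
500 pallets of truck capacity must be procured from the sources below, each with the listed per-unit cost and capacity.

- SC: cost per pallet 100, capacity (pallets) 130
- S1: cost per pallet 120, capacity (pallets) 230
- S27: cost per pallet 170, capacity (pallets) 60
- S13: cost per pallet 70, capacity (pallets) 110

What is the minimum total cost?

Use sources in increasing cost order.
Take 110 from S13 at 70 → need 390 more.
SC at 100: take all 130 pallets → 260 still needed.
S1 at 120: take all 230 pallets → 30 still needed.
Take 30 from S27 at 170 to finish.
Cost = 110×70 + 130×100 + 230×120 + 30×170 = 53400.

53400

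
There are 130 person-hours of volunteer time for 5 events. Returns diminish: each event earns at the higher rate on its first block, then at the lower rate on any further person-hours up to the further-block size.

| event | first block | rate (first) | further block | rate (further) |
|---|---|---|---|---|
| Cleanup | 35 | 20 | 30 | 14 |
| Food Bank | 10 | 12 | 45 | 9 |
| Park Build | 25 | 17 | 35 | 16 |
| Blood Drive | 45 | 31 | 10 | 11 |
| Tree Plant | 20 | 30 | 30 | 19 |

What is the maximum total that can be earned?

3265

Treat each block as its own option and order by rate: Blood Drive/first 31 > Tree Plant/first 30 > Cleanup/first 20 > Tree Plant/second 19 > Park Build/first 17 > Park Build/second 16 > Cleanup/second 14 > Food Bank/first 12 > Blood Drive/second 11 > Food Bank/second 9.
Fill Blood Drive first block (45 at 31) — 85 left.
Tree Plant/first (30): +20 — 65 left.
Cleanup/first (20): +35 — 30 left.
Tree Plant second at 19: fill all 30 — 0 left.
Total = 31×45 + 30×20 + 20×35 + 19×30 = 3265.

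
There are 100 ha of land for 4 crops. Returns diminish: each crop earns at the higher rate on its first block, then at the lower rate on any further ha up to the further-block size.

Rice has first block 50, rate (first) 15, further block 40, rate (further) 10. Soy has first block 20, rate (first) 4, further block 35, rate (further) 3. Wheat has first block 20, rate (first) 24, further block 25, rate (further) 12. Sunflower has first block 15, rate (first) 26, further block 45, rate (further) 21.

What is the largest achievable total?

2115

Order all 8 blocks by rate: Sunflower/T1 26 > Wheat/T1 24 > Sunflower/T2 21 > Rice/T1 15 > Wheat/T2 12 > Rice/T2 10 > Soy/T1 4 > Soy/T2 3.
Sunflower T1 at 26: fill all 15 → 85 left.
Fill Wheat T1 block (20 at 24) → 65 left.
Sunflower/T2 (21): +45 → 20 left.
Rice T1 at 15: only 20 left, fill 20.
Total = 26×15 + 24×20 + 21×45 + 15×20 = 2115.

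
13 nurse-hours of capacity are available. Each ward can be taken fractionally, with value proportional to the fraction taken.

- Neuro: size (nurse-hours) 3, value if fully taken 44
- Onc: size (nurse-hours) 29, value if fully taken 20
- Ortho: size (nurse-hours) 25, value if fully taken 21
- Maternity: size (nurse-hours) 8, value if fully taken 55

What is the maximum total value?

100.68

Sort by value density: Neuro 44/3≈14.7, Maternity 55/8≈6.88, Ortho 21/25≈0.84, Onc 20/29≈0.69.
Take all of Neuro (3 nurse-hours, value 44) ; 10 nurse-hours left.
Maternity: take in full, 8 nurse-hours for value 55 ; 2 left.
Fill the last 2 nurse-hours with part of Ortho: 2/25 of it earns 1.68.
Total value = 100.68.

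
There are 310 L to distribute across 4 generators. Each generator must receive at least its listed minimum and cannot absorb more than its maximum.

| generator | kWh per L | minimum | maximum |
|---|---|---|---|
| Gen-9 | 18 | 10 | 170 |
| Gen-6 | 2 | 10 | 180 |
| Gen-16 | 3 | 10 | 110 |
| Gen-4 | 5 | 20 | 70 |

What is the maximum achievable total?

3610

Meeting every minimum uses 10+10+10+20 = 50 L, leaving 260.
Highest kWh per L first: Gen-9 18 > Gen-4 5 > Gen-16 3 > Gen-6 2.
Gen-9: +160 to 170 (cap) — 100 left.
Give Gen-4 50 more to hit its cap of 70 — 50 left.
Only 50 left; Gen-16 takes them to reach 60.
Total = 18×170 + 2×10 + 3×60 + 5×70 = 3610.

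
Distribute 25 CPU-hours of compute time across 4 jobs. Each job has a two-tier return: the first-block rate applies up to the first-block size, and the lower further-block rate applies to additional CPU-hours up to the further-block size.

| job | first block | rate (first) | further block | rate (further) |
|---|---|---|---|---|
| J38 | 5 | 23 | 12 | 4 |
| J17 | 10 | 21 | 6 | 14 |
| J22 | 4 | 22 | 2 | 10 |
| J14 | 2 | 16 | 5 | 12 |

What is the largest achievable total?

501

Treat each block as its own option and order by rate: J38/T1 23 > J22/T1 22 > J17/T1 21 > J14/T1 16 > J17/T2 14 > J14/T2 12 > J22/T2 10 > J38/T2 4.
Fill J38 T1 block (5 at 23) ; 20 left.
J22 T1 at 22: fill all 4 ; 16 left.
Fill J17 T1 block (10 at 21) ; 6 left.
J14 T1 at 16: fill all 2 ; 4 left.
J17 T2 at 14: only 4 left, fill 4.
Total = 23×5 + 22×4 + 21×10 + 16×2 + 14×4 = 501.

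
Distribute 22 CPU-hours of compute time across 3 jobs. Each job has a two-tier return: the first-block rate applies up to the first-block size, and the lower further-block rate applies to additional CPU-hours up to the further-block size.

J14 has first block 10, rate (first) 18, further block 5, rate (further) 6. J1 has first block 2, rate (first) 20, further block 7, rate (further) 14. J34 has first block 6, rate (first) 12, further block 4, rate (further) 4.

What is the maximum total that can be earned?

354

Order all 6 blocks by rate: J1/first 20 > J14/first 18 > J1/second 14 > J34/first 12 > J14/second 6 > J34/second 4.
J1 first at 20: fill all 2 ; 20 left.
J14 first at 18: fill all 10 ; 10 left.
Fill J1 second block (7 at 14) ; 3 left.
J34 first at 12: only 3 left, fill 3.
Total = 20×2 + 18×10 + 14×7 + 12×3 = 354.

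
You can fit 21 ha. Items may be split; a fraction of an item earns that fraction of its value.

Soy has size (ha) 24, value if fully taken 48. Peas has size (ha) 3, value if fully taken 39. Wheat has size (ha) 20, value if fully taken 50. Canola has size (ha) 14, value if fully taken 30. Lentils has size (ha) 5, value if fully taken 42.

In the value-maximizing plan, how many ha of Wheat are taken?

Sort by value density: Peas 39/3≈13, Lentils 42/5≈8.4, Wheat 50/20≈2.5, Canola 30/14≈2.14, Soy 48/24≈2.
Take all of Peas (3 ha, value 39) — 18 ha left.
All 5 ha of Lentils fit (value 42) — 13 remain.
Fill the last 13 ha with part of Wheat: 13/20 of it earns 32.5.

13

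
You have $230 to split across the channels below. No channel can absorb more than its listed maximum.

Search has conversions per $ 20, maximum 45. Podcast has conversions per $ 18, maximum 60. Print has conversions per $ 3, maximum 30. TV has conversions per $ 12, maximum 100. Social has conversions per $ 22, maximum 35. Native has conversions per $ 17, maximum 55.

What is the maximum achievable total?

4105

Rank by conversions per $: Social 22 > Search 20 > Podcast 18 > Native 17 > TV 12 > Print 3.
Social takes 35 to reach its cap of 35 ; 195 left.
Search takes 45 to reach its cap of 45 ; 150 left.
Podcast: +60 to 60 (cap) ; 90 left.
Give Native 55 to hit its cap of 55 ; 35 left.
TV has room for 100 but only 35 remain, so it gets 35.
Total = 20×45 + 18×60 + 12×35 + 22×35 + 17×55 = 4105.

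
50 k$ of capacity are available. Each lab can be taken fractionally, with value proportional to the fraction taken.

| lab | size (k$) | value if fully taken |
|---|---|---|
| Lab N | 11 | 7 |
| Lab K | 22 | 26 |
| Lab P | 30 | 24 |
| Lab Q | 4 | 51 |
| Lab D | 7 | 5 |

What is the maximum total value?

Sort by value density: Lab Q 51/4≈12.8, Lab K 26/22≈1.18, Lab P 24/30≈0.8, Lab D 5/7≈0.714, Lab N 7/11≈0.636.
Lab Q: take in full, 4 k$ for value 51 — 46 left.
Lab K: take in full, 22 k$ for value 26 — 24 left.
Only 24 k$ remain; take 24/30 of Lab P for value 24×24/30 = 19.2.
Total value = 96.2.

96.2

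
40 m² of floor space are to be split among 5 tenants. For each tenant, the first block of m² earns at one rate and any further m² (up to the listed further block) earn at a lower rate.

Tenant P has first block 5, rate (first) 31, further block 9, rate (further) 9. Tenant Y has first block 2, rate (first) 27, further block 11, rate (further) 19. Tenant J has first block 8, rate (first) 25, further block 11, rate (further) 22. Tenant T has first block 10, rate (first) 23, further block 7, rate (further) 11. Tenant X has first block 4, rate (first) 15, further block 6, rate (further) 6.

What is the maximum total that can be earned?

Rank every tier by rate: Tenant P/tier1 31 > Tenant Y/tier1 27 > Tenant J/tier1 25 > Tenant T/tier1 23 > Tenant J/tier2 22 > Tenant Y/tier2 19 > Tenant X/tier1 15 > Tenant T/tier2 11 > Tenant P/tier2 9 > Tenant X/tier2 6.
Fill Tenant P tier1 block (5 at 31) → 35 left.
Tenant Y tier1 at 27: fill all 2 → 33 left.
Tenant J tier1 at 25: fill all 8 → 25 left.
Tenant T tier1 at 23: fill all 10 → 15 left.
Fill Tenant J tier2 block (11 at 22) → 4 left.
Tenant Y/tier2: +4 of 11 at 19; pool empty.
Total = 31×5 + 27×2 + 25×8 + 23×10 + 22×11 + 19×4 = 957.

957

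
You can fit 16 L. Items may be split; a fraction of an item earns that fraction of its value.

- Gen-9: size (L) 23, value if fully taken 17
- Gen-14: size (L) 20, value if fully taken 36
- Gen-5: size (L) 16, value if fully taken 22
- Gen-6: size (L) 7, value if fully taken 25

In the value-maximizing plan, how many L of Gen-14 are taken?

9

Rank by value-to-size ratio: Gen-6 25/7≈3.57, Gen-14 36/20≈1.8, Gen-5 22/16≈1.38, Gen-9 17/23≈0.739.
Gen-6: take in full, 7 L for value 25 → 9 left.
Fill the last 9 L with part of Gen-14: 9/20 of it earns 16.2.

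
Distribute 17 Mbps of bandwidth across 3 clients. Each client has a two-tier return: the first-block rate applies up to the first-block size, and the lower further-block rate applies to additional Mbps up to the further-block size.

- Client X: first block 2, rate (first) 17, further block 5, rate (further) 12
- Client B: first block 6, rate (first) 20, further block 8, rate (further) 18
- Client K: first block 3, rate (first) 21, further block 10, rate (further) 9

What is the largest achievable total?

327

Order all 6 blocks by rate: Client K/tier1 21 > Client B/tier1 20 > Client B/tier2 18 > Client X/tier1 17 > Client X/tier2 12 > Client K/tier2 9.
Client K/tier1 (21): +3 → 14 left.
Client B/tier1 (20): +6 → 8 left.
Fill Client B tier2 block (8 at 18) → 0 left.
Total = 21×3 + 20×6 + 18×8 = 327.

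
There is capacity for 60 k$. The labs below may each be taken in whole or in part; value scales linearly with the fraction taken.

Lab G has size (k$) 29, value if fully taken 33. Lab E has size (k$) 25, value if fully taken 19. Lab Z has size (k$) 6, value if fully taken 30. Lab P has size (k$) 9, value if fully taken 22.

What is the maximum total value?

97.16

Rank by value-to-size ratio: Lab Z 30/6≈5, Lab P 22/9≈2.44, Lab G 33/29≈1.14, Lab E 19/25≈0.76.
Lab Z: take in full, 6 k$ for value 30 ; 54 left.
Lab P: take in full, 9 k$ for value 22 ; 45 left.
Take all of Lab G (29 k$, value 33) ; 16 k$ left.
Only 16 k$ remain; take 16/25 of Lab E for value 19×16/25 = 12.16.
Total value = 97.16.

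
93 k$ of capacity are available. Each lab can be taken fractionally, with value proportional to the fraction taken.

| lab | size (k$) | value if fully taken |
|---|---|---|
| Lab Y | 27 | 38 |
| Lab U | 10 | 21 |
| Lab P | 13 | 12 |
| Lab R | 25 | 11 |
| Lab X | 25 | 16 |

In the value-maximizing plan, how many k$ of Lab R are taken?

Sort by value density: Lab U 21/10≈2.1, Lab Y 38/27≈1.41, Lab P 12/13≈0.923, Lab X 16/25≈0.64, Lab R 11/25≈0.44.
Take all of Lab U (10 k$, value 21) — 83 k$ left.
Lab Y: take in full, 27 k$ for value 38 — 56 left.
Take all of Lab P (13 k$, value 12) — 43 k$ left.
Lab X: take in full, 25 k$ for value 16 — 18 left.
18 k$ left: a 18/25 share of Lab R gives 11×18/25 = 7.92.

18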